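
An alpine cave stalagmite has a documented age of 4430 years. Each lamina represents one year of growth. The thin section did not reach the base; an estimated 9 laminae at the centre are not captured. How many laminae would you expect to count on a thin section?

At one lamina per year, 4430 years correspond to 4430 laminae.
Less the 9 uncaptured laminae: 4430 − 9 = 4421.

4421 laminae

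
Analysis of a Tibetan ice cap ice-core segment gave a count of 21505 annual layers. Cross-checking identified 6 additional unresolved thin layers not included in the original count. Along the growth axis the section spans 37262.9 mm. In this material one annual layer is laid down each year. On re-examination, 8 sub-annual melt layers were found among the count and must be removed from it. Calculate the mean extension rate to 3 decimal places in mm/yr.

True annual layer count = 21505 − 8 + 6 = 21503.
Mean rate = 37262.9 mm / 21503 years ≈ 1.733 mm/yr.

1.733 mm/yr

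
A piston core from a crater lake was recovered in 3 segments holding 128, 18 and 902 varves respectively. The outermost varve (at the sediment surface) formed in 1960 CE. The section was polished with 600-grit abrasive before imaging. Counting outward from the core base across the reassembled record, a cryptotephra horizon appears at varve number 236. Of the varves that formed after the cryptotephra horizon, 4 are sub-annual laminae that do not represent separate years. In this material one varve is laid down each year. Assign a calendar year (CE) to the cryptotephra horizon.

1152 CE

Total varves = 128 + 18 + 902 = 1048.
1048 − 236 = 812 varves lie beyond the cryptotephra horizon toward the sediment surface.
Removing the 4 false varves leaves 812 − 4 = 808 true varves beyond the cryptotephra horizon.
The varve at the sediment surface is 1960 CE, so the cryptotephra horizon dates to 1960 − 808 = 1152 CE.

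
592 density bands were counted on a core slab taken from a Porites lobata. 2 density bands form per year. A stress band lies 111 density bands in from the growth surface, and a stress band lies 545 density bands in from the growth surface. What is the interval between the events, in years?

545 − 111 = 434 density bands lie between the two events.
434 density bands at 2 per year is 434 / 2 = 217 years.

217 years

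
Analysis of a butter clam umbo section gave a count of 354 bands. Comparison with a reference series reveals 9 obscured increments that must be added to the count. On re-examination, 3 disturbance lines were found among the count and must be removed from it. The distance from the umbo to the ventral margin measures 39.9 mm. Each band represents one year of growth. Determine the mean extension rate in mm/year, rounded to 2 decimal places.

0.11 mm/year

True band count = 354 − 3 + 9 = 360.
Extension rate ≈ 39.9 / 360 = 0.11 mm/year.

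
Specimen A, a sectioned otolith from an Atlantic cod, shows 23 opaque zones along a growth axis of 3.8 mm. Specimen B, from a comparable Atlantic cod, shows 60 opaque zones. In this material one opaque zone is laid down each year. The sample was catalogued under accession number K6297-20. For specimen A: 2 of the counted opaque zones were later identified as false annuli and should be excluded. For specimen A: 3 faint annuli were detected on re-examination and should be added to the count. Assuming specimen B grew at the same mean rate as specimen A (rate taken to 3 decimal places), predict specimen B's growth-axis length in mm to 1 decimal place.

Specimen A: true opaque zone count = 23 − 2 + 3 = 24.
A: Mean rate = 3.8 mm / 24 years ≈ 0.158 mm/yr.
For B, 0.158 mm/year × 60 years = 9.5 mm.

9.5 mm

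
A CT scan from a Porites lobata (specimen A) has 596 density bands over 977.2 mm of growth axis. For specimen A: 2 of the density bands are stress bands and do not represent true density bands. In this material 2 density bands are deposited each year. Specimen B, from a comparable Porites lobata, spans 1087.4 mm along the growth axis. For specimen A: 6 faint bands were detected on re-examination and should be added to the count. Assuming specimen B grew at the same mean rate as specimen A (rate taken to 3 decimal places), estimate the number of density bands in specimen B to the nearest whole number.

Specimen A: true density band count = 596 − 2 + 6 = 600.
Specimen A: 600 density bands at 2 per year is 600 / 2 = 300 years.
A: 977.2 mm over 300 years gives 977.2 / 300 ≈ 3.257 mm per year.
For B, 1087.4 / 3.257 = 333.87 years; at 2 density bands per year that is 333.87 × 2 ≈ 668 density bands.

668 density bands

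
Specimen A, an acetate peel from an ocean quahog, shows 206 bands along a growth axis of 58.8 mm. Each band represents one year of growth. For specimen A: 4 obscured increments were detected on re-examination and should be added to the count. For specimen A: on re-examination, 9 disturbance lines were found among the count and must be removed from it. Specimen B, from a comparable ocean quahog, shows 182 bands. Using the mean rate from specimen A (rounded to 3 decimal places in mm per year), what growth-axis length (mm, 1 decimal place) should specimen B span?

53.3 mm

Specimen A: adjusted count: 206 − 9 + 4 = 201 bands.
A: Extension rate ≈ 58.8 / 201 = 0.293 mm/yr.
B's length ≈ 0.293 × 182 = 53.3 mm.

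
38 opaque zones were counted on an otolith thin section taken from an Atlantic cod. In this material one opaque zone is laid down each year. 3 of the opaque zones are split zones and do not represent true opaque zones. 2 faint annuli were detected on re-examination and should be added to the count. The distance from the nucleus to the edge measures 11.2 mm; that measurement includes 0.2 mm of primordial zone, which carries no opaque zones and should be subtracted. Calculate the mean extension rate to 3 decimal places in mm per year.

0.297 mm per year

True opaque zone count = 38 − 3 + 2 = 37.
The growth record spans 11.2 − 0.2 = 11.0 mm.
Extension rate ≈ 11.0 / 37 = 0.297 mm per year.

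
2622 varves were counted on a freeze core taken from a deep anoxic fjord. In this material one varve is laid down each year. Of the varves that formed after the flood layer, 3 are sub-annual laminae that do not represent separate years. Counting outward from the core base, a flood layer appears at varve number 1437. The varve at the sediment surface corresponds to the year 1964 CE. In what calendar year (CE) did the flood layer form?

782 CE

Between varve 1437 and the sediment surface there are 2622 − 1437 = 1185 varves.
Removing the 3 false varves leaves 1185 − 3 = 1182 true varves beyond the flood layer.
1964 − 1182 = 782 CE.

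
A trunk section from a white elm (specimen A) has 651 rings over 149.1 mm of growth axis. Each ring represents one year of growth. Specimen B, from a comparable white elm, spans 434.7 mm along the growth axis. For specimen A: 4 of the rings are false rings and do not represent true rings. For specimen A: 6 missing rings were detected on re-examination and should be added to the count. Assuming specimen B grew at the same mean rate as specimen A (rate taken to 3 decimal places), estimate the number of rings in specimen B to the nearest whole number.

Specimen A: after corrections the count is 651 − 4 + 6 = 653 rings.
A: Mean rate = 149.1 mm / 653 years ≈ 0.228 mm per year.
Specimen B: 434.7 mm / 0.228 mm per year = 1906.58 years ≈ 1907 rings.

1907 rings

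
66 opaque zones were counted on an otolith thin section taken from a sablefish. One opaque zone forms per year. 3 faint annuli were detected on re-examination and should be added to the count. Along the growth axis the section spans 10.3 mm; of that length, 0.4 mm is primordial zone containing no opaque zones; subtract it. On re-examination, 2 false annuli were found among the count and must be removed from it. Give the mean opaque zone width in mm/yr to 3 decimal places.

0.148 mm/yr

Adjusted count: 66 − 2 + 3 = 67 opaque zones.
The growth record spans 10.3 − 0.4 = 9.9 mm.
Mean rate = 9.9 mm / 67 years ≈ 0.148 mm/yr.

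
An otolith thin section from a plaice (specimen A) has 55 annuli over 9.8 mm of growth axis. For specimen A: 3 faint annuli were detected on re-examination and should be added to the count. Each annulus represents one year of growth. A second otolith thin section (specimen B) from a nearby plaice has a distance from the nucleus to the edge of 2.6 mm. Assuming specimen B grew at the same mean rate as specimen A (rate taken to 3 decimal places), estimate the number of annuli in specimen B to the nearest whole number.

Specimen A: adjusted count: 55 + 3 = 58 annuli.
A: Mean rate = 9.8 mm / 58 years ≈ 0.169 mm/year.
Specimen B: 2.6 mm / 0.169 mm per year = 15.38 years ≈ 15 annuli.

15 annuli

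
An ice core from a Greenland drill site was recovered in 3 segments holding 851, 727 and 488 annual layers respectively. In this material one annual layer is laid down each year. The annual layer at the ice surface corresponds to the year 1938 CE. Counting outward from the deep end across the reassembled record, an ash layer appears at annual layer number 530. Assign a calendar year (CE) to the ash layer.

402 CE

Total annual layers = 851 + 727 + 488 = 2066.
Between annual layer 530 and the ice surface there are 2066 − 530 = 1536 annual layers.
The annual layer at the ice surface is 1938 CE, so the ash layer dates to 1938 − 1536 = 402 CE.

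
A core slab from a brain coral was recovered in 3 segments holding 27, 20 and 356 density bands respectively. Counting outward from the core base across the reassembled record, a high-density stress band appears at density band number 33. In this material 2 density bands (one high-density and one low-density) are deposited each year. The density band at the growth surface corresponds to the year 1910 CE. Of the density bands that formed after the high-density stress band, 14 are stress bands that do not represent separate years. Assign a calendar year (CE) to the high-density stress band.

Total density bands = 27 + 20 + 356 = 403.
The high-density stress band sits at density band 33 from the core base, so 403 − 33 = 370 density bands formed after it.
370 − 14 false = 356 true density bands after the high-density stress band.
Dividing by 2 density bands per year: 356 / 2 = 178 years.
Counting back 178 years from 1910 CE places the high-density stress band in 1910 − 178 = 1732 CE.

1732 CE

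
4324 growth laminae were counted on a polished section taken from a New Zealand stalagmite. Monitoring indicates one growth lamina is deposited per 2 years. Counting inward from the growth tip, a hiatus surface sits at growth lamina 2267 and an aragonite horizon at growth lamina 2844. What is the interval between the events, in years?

Separation: 2844 − 2267 = 577 growth laminae.
Multiplying by 2 years per growth lamina: 577 × 2 = 1154 years.

1154 yr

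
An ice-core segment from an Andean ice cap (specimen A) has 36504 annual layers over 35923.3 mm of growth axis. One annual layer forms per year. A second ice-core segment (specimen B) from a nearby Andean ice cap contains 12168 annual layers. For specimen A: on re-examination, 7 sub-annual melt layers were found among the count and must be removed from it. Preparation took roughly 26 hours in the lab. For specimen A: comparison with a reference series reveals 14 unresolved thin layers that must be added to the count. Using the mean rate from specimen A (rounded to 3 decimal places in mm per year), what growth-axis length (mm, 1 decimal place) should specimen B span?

11973.3 mm

Specimen A: adjusted count: 36504 − 7 + 14 = 36511 annual layers.
A: Extension rate ≈ 35923.3 / 36511 = 0.984 mm per year.
B's length ≈ 0.984 × 12168 = 11973.3 mm.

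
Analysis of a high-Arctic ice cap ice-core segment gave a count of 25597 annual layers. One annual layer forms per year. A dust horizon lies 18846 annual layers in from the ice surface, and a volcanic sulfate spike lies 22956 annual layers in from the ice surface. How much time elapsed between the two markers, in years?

22956 − 18846 = 4110 annual layers lie between the two events.
At one annual layer per year, 4110 years elapsed between them.

4110 yr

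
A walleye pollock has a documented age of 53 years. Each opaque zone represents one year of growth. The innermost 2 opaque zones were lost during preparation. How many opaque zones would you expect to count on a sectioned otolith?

51 opaque zones

One opaque zone per year gives 53 opaque zones over 53 years.
Subtracting the 2 opaque zones not captured gives 53 − 2 = 51 opaque zones in the record.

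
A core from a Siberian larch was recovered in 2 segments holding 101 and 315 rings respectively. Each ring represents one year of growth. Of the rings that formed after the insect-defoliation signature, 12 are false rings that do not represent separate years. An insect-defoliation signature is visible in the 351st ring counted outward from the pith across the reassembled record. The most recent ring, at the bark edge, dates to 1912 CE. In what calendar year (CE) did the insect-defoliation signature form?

1859 CE

Total rings = 101 + 315 = 416.
Between ring 351 and the bark edge there are 416 − 351 = 65 rings.
Excluding 12 false rings: 65 − 12 = 53.
Counting back 53 years from 1912 CE places the insect-defoliation signature in 1912 − 53 = 1859 CE.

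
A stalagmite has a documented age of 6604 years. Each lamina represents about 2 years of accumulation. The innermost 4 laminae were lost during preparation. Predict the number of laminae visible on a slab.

At 2 years per lamina, 6604 / 2 = 3302 laminae are expected.
3302 − 4 missed = 3298 laminae expected in the prepared section.

3298 laminae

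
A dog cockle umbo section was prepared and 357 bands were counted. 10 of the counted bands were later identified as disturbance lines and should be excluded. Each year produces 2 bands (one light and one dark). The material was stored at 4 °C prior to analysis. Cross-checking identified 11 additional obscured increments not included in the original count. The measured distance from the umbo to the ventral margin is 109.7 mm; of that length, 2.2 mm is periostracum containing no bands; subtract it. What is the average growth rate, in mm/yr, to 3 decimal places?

0.601 mm/yr

True band count = 357 − 10 + 11 = 358.
358 bands at 2 per year is 358 / 2 = 179 years.
The growth record spans 109.7 − 2.2 = 107.5 mm.
Extension rate ≈ 107.5 / 179 = 0.601 mm/yr.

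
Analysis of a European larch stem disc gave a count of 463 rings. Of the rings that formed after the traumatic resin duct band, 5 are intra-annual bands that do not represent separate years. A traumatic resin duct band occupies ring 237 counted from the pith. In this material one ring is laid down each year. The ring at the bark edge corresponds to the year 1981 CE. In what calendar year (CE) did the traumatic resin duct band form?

1760 CE

The traumatic resin duct band sits at ring 237 from the pith, so 463 − 237 = 226 rings formed after it.
226 − 5 false = 221 true rings after the traumatic resin duct band.
The ring at the bark edge is 1981 CE, so the traumatic resin duct band dates to 1981 − 221 = 1760 CE.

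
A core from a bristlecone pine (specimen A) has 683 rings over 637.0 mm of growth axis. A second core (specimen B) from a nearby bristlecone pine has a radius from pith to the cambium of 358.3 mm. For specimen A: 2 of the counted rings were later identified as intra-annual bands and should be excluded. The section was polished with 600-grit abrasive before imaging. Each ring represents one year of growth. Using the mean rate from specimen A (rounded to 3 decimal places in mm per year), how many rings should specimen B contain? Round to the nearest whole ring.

383 rings

Specimen A: after corrections the count is 683 − 2 = 681 rings.
A: Extension rate ≈ 637.0 / 681 = 0.935 mm per year.
For B, 358.3 / 0.935 = 383.21 years ≈ 383 rings.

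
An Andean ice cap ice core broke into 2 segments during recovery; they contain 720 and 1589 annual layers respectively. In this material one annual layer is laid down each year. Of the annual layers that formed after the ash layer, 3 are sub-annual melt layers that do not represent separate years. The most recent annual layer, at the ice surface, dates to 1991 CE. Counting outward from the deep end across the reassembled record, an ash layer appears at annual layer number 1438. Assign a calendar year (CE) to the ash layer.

Total annual layers = 720 + 1589 = 2309.
The ash layer sits at annual layer 1438 from the deep end, so 2309 − 1438 = 871 annual layers formed after it.
Removing the 3 false annual layers leaves 871 − 3 = 868 true annual layers beyond the ash layer.
1991 − 868 = 1123 CE.

1123 CE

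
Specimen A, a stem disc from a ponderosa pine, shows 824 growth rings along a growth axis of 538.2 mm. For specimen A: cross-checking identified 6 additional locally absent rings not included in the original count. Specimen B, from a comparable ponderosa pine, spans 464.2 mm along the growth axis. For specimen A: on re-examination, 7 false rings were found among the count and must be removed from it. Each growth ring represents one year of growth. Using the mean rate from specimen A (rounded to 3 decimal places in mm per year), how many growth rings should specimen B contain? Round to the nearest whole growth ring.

710 growth rings

Specimen A: correcting the raw count gives 824 − 7 + 6 = 823 true growth rings.
A: Extension rate ≈ 538.2 / 823 = 0.654 mm/yr.
Specimen B: 464.2 mm / 0.654 mm per year = 709.79 years ≈ 710 growth rings.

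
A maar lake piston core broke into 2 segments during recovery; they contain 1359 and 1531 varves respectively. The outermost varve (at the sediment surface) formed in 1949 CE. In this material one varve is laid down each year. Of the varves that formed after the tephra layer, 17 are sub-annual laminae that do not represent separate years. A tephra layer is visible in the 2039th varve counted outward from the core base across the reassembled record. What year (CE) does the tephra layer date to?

Total varves = 1359 + 1531 = 2890.
2890 − 2039 = 851 varves lie beyond the tephra layer toward the sediment surface.
Removing the 17 false varves leaves 851 − 17 = 834 true varves beyond the tephra layer.
The varve at the sediment surface is 1949 CE, so the tephra layer dates to 1949 − 834 = 1115 CE.

1115 CE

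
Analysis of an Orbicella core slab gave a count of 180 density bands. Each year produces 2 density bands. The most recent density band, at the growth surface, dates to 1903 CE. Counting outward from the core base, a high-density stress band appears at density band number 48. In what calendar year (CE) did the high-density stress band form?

1837 CE

Between density band 48 and the growth surface there are 180 − 48 = 132 density bands.
132 density bands at 2 per year is 132 / 2 = 66 years.
Counting back 66 years from 1903 CE places the high-density stress band in 1903 − 66 = 1837 CE.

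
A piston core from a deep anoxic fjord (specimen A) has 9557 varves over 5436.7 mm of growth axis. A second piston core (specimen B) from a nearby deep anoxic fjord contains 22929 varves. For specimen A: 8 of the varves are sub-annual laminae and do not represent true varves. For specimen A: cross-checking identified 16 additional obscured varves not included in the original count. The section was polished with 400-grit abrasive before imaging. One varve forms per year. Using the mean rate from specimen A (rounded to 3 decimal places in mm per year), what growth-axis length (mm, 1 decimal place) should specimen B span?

Specimen A: adjusted count: 9557 − 8 + 16 = 9565 varves.
A: 5436.7 mm over 9565 years gives 5436.7 / 9565 ≈ 0.568 mm/year.
Length of B = 0.568 × 22929 = 13023.7 mm.

13023.7 mm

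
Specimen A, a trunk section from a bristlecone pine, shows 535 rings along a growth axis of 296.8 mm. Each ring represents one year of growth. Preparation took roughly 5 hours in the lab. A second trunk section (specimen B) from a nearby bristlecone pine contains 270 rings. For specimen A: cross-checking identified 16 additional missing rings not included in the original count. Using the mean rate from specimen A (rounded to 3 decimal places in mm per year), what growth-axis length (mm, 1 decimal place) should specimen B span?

Specimen A: after corrections the count is 535 + 16 = 551 rings.
A: Mean rate = 296.8 mm / 551 years ≈ 0.539 mm/yr.
For B, 0.539 mm/year × 270 years = 145.5 mm.

145.5 mm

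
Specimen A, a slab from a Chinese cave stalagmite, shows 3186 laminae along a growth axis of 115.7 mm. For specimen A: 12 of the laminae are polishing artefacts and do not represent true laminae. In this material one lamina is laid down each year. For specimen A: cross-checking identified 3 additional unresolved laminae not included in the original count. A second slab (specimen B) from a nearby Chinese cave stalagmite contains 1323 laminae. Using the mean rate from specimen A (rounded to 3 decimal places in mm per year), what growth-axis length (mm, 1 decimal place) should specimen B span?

Specimen A: after corrections the count is 3186 − 12 + 3 = 3177 laminae.
A: Mean rate = 115.7 mm / 3177 years ≈ 0.036 mm/yr.
For B, 0.036 mm/year × 1323 years = 47.6 mm.

47.6 mm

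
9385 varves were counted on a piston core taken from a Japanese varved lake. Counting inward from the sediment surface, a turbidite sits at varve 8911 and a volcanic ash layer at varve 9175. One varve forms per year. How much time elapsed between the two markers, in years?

The two markers are separated by 9175 − 8911 = 264 varves.
At one varve per year, 264 years elapsed between them.

264 years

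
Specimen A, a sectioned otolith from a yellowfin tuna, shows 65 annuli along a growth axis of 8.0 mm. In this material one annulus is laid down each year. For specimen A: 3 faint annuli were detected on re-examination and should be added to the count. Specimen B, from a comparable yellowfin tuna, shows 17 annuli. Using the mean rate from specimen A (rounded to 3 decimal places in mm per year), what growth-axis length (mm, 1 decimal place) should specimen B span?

Specimen A: correcting the raw count gives 65 + 3 = 68 true annuli.
A: 8.0 mm over 68 years gives 8.0 / 68 ≈ 0.118 mm per year.
B's length ≈ 0.118 × 17 = 2.0 mm.

2.0 mm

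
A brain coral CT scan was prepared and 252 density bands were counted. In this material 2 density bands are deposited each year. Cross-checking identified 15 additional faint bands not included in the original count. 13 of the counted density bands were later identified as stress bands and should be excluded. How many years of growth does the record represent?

127 years

Adjusted count: 252 − 13 + 15 = 254 density bands.
Dividing by 2 density bands per year: 254 / 2 = 127 years.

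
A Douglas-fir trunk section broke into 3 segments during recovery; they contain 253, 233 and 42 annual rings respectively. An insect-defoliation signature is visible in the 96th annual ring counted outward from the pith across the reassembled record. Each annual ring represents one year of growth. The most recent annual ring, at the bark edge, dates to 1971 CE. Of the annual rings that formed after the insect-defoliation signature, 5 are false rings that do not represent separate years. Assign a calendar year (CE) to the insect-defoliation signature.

1544 CE

Total annual rings = 253 + 233 + 42 = 528.
Between annual ring 96 and the bark edge there are 528 − 96 = 432 annual rings.
Excluding 5 false annual rings: 432 − 5 = 427.
1971 − 427 = 1544 CE.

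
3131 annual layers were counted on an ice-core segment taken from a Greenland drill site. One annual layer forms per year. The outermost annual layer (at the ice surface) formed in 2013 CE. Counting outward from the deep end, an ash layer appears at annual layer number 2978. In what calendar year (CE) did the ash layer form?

The ash layer sits at annual layer 2978 from the deep end, so 3131 − 2978 = 153 annual layers formed after it.
2013 − 153 = 1860 CE.

1860 CE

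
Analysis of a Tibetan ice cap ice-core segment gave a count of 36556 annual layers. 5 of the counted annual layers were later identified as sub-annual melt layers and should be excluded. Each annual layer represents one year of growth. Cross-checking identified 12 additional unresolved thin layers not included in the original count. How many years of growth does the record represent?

36563 years

Adjusted count: 36556 − 5 + 12 = 36563 annual layers.
At one annual layer per year, that is 36563 years.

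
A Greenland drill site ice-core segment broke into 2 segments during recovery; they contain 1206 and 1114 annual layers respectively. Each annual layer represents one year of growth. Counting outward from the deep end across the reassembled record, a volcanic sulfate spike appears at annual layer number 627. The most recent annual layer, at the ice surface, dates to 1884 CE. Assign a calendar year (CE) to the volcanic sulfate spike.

191 CE

Total annual layers = 1206 + 1114 = 2320.
Between annual layer 627 and the ice surface there are 2320 − 627 = 1693 annual layers.
1884 − 1693 = 191 CE.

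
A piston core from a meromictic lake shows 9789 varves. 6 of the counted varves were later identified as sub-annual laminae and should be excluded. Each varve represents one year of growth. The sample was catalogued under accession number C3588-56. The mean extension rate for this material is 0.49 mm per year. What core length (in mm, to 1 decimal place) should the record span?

After corrections the count is 9789 − 6 = 9783 varves.
9783 years at 0.49 mm/year gives 0.49 × 9783 = 4793.7 mm.

4793.7 mm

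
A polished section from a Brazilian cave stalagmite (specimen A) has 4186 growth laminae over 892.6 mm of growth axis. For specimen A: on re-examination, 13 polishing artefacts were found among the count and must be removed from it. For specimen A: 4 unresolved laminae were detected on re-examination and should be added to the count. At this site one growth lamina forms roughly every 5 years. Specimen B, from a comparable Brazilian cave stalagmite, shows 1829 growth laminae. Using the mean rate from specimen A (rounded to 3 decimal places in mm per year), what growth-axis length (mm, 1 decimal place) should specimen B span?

393.2 mm

Specimen A: after corrections the count is 4186 − 13 + 4 = 4177 growth laminae.
Specimen A: multiplying by 5 years per growth lamina: 4177 × 5 = 20885 years.
A: 892.6 mm over 20885 years gives 892.6 / 20885 ≈ 0.043 mm/year.
Specimen B: 1829 growth laminae at 5 years each span 1829 × 5 = 9145 years. For B, 0.043 mm/year × 9145 years = 393.2 mm.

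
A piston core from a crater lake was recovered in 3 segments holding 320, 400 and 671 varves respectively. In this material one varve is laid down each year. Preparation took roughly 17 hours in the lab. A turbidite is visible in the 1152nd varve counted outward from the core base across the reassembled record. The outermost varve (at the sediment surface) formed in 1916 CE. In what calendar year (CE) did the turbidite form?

1677 CE

Total varves = 320 + 400 + 671 = 1391.
The turbidite sits at varve 1152 from the core base, so 1391 − 1152 = 239 varves formed after it.
Counting back 239 years from 1916 CE places the turbidite in 1916 − 239 = 1677 CE.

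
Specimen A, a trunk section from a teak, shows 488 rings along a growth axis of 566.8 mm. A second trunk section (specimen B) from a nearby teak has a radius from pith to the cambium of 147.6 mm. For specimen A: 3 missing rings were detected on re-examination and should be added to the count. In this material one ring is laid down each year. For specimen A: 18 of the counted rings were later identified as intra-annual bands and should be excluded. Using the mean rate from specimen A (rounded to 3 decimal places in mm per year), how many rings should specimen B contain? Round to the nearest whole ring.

Specimen A: correcting the raw count gives 488 − 18 + 3 = 473 true rings.
A: Extension rate ≈ 566.8 / 473 = 1.198 mm per year.
Specimen B: 147.6 mm / 1.198 mm per year = 123.21 years ≈ 123 rings.

123 rings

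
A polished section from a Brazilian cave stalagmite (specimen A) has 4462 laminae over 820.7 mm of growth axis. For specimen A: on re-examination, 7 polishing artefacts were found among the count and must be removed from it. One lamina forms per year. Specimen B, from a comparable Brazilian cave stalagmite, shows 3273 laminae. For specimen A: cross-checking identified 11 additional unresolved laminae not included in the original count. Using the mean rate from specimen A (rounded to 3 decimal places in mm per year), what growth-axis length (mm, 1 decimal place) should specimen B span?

602.2 mm

Specimen A: correcting the raw count gives 4462 − 7 + 11 = 4466 true laminae.
A: Extension rate ≈ 820.7 / 4466 = 0.184 mm per year.
B's length ≈ 0.184 × 3273 = 602.2 mm.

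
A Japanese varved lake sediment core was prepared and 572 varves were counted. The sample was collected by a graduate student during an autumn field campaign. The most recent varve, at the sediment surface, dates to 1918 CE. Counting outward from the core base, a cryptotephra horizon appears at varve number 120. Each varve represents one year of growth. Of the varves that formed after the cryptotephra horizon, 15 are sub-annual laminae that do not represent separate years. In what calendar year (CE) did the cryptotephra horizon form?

1481 CE

The cryptotephra horizon sits at varve 120 from the core base, so 572 − 120 = 452 varves formed after it.
452 − 15 false = 437 true varves after the cryptotephra horizon.
Counting back 437 years from 1918 CE places the cryptotephra horizon in 1918 − 437 = 1481 CE.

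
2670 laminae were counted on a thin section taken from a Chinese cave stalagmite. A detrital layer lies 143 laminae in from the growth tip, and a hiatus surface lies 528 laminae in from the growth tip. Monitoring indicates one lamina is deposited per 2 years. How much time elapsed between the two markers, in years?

528 − 143 = 385 laminae lie between the two events.
Multiplying by 2 years per lamina: 385 × 2 = 770 years.

770 years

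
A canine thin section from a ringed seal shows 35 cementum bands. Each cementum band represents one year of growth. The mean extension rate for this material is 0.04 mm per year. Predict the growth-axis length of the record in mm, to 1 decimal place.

The record spans 35 years at 0.04 mm per year.
Length ≈ 0.04 × 35 = 1.4 mm.

1.4 mm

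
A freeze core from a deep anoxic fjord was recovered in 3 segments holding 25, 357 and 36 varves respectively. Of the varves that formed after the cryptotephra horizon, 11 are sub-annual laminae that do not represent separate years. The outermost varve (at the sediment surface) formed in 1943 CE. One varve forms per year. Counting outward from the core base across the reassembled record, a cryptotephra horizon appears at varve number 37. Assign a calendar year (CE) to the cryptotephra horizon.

1573 CE

Total varves = 25 + 357 + 36 = 418.
Between varve 37 and the sediment surface there are 418 − 37 = 381 varves.
Removing the 11 false varves leaves 381 − 11 = 370 true varves beyond the cryptotephra horizon.
The varve at the sediment surface is 1943 CE, so the cryptotephra horizon dates to 1943 − 370 = 1573 CE.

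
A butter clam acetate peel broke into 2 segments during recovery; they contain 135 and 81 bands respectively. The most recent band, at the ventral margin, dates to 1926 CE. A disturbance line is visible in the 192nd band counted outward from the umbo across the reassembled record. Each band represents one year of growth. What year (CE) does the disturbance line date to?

1902 CE

Total bands = 135 + 81 = 216.
The disturbance line sits at band 192 from the umbo, so 216 − 192 = 24 bands formed after it.
1926 − 24 = 1902 CE.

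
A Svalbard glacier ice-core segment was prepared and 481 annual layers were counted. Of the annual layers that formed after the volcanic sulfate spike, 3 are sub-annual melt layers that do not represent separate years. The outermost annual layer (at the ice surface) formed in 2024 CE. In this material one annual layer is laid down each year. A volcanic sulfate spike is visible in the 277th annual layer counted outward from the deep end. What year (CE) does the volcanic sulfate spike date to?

The volcanic sulfate spike sits at annual layer 277 from the deep end, so 481 − 277 = 204 annual layers formed after it.
Excluding 3 false annual layers: 204 − 3 = 201.
Counting back 201 years from 2024 CE places the volcanic sulfate spike in 2024 − 201 = 1823 CE.

1823 CE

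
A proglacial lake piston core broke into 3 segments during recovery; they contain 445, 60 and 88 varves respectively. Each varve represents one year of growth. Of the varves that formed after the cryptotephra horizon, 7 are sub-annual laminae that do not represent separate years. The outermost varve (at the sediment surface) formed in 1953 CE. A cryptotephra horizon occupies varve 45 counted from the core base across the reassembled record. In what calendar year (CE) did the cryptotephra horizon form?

1412 CE

Total varves = 445 + 60 + 88 = 593.
Between varve 45 and the sediment surface there are 593 − 45 = 548 varves.
Removing the 7 false varves leaves 548 − 7 = 541 true varves beyond the cryptotephra horizon.
Counting back 541 years from 1953 CE places the cryptotephra horizon in 1953 − 541 = 1412 CE.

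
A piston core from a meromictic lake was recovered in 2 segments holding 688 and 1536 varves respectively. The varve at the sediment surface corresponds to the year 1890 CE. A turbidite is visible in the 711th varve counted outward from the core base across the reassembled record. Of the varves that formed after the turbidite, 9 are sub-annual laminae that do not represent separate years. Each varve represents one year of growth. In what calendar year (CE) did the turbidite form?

386 CE

Total varves = 688 + 1536 = 2224.
The turbidite sits at varve 711 from the core base, so 2224 − 711 = 1513 varves formed after it.
1513 − 9 false = 1504 true varves after the turbidite.
The varve at the sediment surface is 1890 CE, so the turbidite dates to 1890 − 1504 = 386 CE.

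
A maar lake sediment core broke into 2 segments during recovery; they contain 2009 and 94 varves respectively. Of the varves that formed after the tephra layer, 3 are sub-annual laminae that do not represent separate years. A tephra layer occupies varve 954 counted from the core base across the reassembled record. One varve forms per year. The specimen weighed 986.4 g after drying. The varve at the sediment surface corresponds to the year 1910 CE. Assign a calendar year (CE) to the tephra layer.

Total varves = 2009 + 94 = 2103.
Between varve 954 and the sediment surface there are 2103 − 954 = 1149 varves.
Removing the 3 false varves leaves 1149 − 3 = 1146 true varves beyond the tephra layer.
1910 − 1146 = 764 CE.

764 CE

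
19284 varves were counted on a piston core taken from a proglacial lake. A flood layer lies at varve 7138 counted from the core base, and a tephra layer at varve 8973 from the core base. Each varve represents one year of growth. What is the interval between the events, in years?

1835 years

8973 − 7138 = 1835 varves lie between the two events.
That is 1835 years at one varve per year.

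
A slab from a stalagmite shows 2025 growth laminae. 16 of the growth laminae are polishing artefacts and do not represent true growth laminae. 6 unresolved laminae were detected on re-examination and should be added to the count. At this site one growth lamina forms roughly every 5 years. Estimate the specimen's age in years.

10075 years

Adjusted count: 2025 − 16 + 6 = 2015 growth laminae.
At 5 years per growth lamina, 2015 × 5 = 10075 years.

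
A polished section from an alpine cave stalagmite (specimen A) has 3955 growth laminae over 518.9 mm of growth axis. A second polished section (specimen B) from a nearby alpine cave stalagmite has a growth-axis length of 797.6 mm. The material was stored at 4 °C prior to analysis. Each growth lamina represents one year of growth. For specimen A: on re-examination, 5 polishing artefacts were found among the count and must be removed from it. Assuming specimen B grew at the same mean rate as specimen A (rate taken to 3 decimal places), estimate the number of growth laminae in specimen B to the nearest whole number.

Specimen A: true growth lamina count = 3955 − 5 = 3950.
A: Extension rate ≈ 518.9 / 3950 = 0.131 mm per year.
B spans 797.6 / 0.131 = 6088.55 years ≈ 6089 growth laminae.

6089 growth laminae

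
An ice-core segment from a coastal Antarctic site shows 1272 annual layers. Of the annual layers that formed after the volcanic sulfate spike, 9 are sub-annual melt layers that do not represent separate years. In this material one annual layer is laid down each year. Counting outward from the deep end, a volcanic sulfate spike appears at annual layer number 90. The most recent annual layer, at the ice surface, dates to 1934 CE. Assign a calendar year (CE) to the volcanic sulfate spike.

The volcanic sulfate spike sits at annual layer 90 from the deep end, so 1272 − 90 = 1182 annual layers formed after it.
Excluding 9 false annual layers: 1182 − 9 = 1173.
Counting back 1173 years from 1934 CE places the volcanic sulfate spike in 1934 − 1173 = 761 CE.

761 CE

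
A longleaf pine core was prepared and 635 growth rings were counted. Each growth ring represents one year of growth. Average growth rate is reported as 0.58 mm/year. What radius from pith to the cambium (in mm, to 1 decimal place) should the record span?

368.3 mm

The record spans 635 years at 0.58 mm per year.
635 years at 0.58 mm/year gives 0.58 × 635 = 368.3 mm.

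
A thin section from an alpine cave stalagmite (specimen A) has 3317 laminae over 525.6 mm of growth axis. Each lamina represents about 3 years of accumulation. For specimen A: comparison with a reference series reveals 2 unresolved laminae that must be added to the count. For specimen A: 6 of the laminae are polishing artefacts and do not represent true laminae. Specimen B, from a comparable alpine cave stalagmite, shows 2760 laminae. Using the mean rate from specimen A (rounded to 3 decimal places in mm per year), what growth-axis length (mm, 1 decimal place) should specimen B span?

438.8 mm

Specimen A: true lamina count = 3317 − 6 + 2 = 3313.
Specimen A: multiplying by 3 years per lamina: 3313 × 3 = 9939 years.
A: Mean rate = 525.6 mm / 9939 years ≈ 0.053 mm per year.
Specimen B: multiplying by 3 years per lamina: 2760 × 3 = 8280 years. B's length ≈ 0.053 × 8280 = 438.8 mm.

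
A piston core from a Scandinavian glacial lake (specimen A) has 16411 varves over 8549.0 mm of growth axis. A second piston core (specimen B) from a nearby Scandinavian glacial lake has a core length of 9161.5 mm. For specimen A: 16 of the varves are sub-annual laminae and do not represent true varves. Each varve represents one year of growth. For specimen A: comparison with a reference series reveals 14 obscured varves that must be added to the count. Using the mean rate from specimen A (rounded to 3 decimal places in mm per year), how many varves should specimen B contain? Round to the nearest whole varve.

Specimen A: adjusted count: 16411 − 16 + 14 = 16409 varves.
A: Extension rate ≈ 8549.0 / 16409 = 0.521 mm/yr.
For B, 9161.5 / 0.521 = 17584.45 years ≈ 17584 varves.

17584 varves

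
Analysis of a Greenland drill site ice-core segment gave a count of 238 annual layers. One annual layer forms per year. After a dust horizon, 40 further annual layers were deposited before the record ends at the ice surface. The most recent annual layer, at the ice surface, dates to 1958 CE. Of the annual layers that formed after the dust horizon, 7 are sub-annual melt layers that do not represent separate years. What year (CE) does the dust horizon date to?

1925 CE

There are 40 annual layers younger than the dust horizon.
Removing the 7 false annual layers leaves 40 − 7 = 33 true annual layers beyond the dust horizon.
1958 − 33 = 1925 CE.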